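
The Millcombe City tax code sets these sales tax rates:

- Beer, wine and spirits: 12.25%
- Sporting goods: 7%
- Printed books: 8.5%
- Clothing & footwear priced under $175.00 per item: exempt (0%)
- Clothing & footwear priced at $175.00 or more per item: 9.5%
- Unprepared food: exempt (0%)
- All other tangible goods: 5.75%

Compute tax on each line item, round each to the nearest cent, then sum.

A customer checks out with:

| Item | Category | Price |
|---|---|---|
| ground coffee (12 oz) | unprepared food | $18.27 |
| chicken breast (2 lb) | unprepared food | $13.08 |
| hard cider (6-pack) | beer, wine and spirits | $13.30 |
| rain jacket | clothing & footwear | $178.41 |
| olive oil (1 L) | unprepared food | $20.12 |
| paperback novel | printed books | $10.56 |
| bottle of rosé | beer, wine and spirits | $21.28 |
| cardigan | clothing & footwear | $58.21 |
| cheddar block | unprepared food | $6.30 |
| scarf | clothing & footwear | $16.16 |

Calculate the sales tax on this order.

$22.09

Ground coffee (12 oz) $18.27: unprepared food → 0% → $0.00
Chicken breast (2 lb) $13.08: unprepared food → 0% → $0.00
Hard cider (6-pack) $13.30: beer, wine and spirits → 12.25% → $1.63
Rain jacket $178.41: clothing & footwear, $175.00 or more → 9.5% → $16.95
Olive oil (1 L) $20.12: unprepared food → 0% → $0.00
Paperback novel $10.56: printed books → 8.5% → $0.90
Bottle of rosé $21.28: beer, wine and spirits → 12.25% → $2.61
Cardigan $58.21: clothing & footwear, under $175.00 → 0% → $0.00
Cheddar block $6.30: unprepared food → 0% → $0.00
Scarf $16.16: clothing & footwear, under $175.00 → 0% → $0.00
Total tax = $1.63 + $16.95 + $0.90 + $2.61 = $22.09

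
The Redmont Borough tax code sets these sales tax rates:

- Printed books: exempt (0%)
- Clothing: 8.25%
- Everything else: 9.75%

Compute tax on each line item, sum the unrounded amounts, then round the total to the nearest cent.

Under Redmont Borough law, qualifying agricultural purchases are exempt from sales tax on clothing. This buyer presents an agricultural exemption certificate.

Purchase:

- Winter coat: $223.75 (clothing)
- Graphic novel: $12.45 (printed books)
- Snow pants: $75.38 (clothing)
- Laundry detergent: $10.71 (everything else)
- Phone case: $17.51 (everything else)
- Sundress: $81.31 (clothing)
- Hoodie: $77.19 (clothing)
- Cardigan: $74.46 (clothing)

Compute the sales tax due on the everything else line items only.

$2.75

Laundry detergent $10.71: everything else → 9.75% → $1.044225
Phone case $17.51: everything else → 9.75% → $1.707225
Tax on everything else: unrounded sum = $2.75145 → $2.75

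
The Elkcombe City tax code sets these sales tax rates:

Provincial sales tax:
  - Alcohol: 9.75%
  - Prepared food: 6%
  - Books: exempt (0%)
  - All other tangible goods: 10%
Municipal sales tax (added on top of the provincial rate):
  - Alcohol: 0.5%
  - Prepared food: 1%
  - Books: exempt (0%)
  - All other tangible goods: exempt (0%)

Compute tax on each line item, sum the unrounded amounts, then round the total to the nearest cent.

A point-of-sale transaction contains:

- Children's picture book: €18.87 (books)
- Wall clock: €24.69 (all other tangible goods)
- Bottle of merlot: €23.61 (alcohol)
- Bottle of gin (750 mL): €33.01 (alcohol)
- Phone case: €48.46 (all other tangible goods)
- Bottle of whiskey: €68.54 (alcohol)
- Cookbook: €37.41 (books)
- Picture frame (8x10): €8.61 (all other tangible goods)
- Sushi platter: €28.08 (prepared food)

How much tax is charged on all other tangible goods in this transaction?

€8.18

Wall clock €24.69: all other tangible goods → 10% + 0% municipal = 10% → €2.469
Phone case €48.46: all other tangible goods → 10% + 0% municipal = 10% → €4.846
Picture frame (8x10) €8.61: all other tangible goods → 10% + 0% municipal = 10% → €0.861
Tax on all other tangible goods: unrounded sum = €8.176 → €8.18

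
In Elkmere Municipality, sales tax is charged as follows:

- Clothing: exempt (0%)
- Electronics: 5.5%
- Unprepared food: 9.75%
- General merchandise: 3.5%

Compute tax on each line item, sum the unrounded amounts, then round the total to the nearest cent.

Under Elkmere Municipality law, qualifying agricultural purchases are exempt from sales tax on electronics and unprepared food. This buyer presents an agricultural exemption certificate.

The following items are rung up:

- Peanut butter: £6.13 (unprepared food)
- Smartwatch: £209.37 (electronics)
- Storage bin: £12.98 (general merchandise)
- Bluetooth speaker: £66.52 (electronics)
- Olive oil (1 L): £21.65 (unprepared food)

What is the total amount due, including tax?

Peanut butter £6.13: unprepared food, buyer-exempt → 0% → £0.00
Smartwatch £209.37: electronics, buyer-exempt → 0% → £0.00
Storage bin £12.98: general merchandise → 3.5% → £0.4543
Bluetooth speaker £66.52: electronics, buyer-exempt → 0% → £0.00
Olive oil (1 L) £21.65: unprepared food, buyer-exempt → 0% → £0.00
Subtotal = £316.65; unrounded tax = £0.4543 → £0.45; total due = £317.10

£317.10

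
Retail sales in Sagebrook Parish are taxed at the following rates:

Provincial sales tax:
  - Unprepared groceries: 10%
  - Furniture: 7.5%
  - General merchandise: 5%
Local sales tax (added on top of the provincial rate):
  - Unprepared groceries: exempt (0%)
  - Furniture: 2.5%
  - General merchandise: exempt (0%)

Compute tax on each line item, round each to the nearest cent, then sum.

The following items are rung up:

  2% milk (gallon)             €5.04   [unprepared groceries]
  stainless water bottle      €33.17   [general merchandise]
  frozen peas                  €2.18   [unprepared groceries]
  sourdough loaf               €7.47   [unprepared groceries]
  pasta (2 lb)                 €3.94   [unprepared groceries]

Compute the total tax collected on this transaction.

2% milk (gallon) €5.04: unprepared groceries → 10% + 0% local = 10% → €0.50
Stainless water bottle €33.17: general merchandise → 5% + 0% local = 5% → €1.66
Frozen peas €2.18: unprepared groceries → 10% + 0% local = 10% → €0.22
Sourdough loaf €7.47: unprepared groceries → 10% + 0% local = 10% → €0.75
Pasta (2 lb) €3.94: unprepared groceries → 10% + 0% local = 10% → €0.39
Total tax = €0.50 + €1.66 + €0.22 + €0.75 + €0.39 = €3.52

€3.52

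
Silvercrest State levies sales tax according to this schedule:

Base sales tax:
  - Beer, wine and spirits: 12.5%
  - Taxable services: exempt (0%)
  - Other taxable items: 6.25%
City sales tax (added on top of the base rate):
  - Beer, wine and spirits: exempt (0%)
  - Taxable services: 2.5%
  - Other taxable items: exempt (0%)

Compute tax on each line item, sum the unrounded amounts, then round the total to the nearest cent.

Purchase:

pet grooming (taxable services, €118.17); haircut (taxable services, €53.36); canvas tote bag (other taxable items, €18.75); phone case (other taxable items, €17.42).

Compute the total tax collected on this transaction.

Pet grooming €118.17: taxable services → 0% + 2.5% city = 2.5% → €2.95425
Haircut €53.36: taxable services → 0% + 2.5% city = 2.5% → €1.334
Canvas tote bag €18.75: other taxable items → 6.25% + 0% city = 6.25% → €1.171875
Phone case €17.42: other taxable items → 6.25% + 0% city = 6.25% → €1.08875
Unrounded tax sum = €6.548875 → €6.55

€6.55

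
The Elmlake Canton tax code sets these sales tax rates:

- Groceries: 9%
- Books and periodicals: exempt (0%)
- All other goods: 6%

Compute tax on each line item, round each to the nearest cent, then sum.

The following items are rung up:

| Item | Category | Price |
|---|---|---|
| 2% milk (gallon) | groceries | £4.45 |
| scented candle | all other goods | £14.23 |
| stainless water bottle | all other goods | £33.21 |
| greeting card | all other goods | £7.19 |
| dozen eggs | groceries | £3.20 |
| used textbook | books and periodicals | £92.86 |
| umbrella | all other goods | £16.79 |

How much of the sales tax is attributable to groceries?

£0.69

2% milk (gallon) £4.45: groceries → 9% → £0.40
Dozen eggs £3.20: groceries → 9% → £0.29
Tax on groceries = £0.40 + £0.29 = £0.69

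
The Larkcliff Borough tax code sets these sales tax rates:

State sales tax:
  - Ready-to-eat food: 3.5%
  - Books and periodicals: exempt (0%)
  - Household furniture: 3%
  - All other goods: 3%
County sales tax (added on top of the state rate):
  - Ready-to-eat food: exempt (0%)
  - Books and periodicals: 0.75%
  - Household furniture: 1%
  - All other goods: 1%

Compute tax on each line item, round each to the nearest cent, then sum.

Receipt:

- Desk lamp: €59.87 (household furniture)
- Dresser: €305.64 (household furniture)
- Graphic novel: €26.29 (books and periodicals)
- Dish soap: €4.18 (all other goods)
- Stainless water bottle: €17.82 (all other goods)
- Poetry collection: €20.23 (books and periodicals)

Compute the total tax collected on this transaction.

€15.85

Desk lamp €59.87: household furniture → 3% + 1% county = 4% → €2.39
Dresser €305.64: household furniture → 3% + 1% county = 4% → €12.23
Graphic novel €26.29: books and periodicals → 0% + 0.75% county = 0.75% → €0.20
Dish soap €4.18: all other goods → 3% + 1% county = 4% → €0.17
Stainless water bottle €17.82: all other goods → 3% + 1% county = 4% → €0.71
Poetry collection €20.23: books and periodicals → 0% + 0.75% county = 0.75% → €0.15
Total tax = €2.39 + €12.23 + €0.20 + €0.17 + €0.71 + €0.15 = €15.85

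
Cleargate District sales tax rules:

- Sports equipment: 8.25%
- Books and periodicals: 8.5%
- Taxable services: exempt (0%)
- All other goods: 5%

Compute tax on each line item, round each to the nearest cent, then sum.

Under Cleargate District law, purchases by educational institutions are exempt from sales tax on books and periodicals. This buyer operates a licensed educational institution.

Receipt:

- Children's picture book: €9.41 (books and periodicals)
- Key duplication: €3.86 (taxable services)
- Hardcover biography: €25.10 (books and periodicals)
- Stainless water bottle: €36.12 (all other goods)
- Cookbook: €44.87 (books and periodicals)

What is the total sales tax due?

€1.81

Children's picture book €9.41: books and periodicals, buyer-exempt → 0% → €0.00
Key duplication €3.86: taxable services → 0% → €0.00
Hardcover biography €25.10: books and periodicals, buyer-exempt → 0% → €0.00
Stainless water bottle €36.12: all other goods → 5% → €1.81
Cookbook €44.87: books and periodicals, buyer-exempt → 0% → €0.00
Total tax = €1.81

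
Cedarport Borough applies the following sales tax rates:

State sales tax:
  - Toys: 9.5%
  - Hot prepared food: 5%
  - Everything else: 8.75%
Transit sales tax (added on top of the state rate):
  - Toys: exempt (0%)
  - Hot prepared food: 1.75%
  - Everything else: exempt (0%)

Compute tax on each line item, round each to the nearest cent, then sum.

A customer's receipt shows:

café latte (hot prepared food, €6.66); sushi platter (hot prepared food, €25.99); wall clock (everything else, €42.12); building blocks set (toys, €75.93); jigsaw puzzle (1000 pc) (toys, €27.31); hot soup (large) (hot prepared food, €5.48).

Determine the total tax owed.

Café latte €6.66: hot prepared food → 5% + 1.75% transit = 6.75% → €0.45
Sushi platter €25.99: hot prepared food → 5% + 1.75% transit = 6.75% → €1.75
Wall clock €42.12: everything else → 8.75% + 0% transit = 8.75% → €3.69
Building blocks set €75.93: toys → 9.5% + 0% transit = 9.5% → €7.21
Jigsaw puzzle (1000 pc) €27.31: toys → 9.5% + 0% transit = 9.5% → €2.59
Hot soup (large) €5.48: hot prepared food → 5% + 1.75% transit = 6.75% → €0.37
Total tax = €0.45 + €1.75 + €3.69 + €7.21 + €2.59 + €0.37 = €16.06

€16.06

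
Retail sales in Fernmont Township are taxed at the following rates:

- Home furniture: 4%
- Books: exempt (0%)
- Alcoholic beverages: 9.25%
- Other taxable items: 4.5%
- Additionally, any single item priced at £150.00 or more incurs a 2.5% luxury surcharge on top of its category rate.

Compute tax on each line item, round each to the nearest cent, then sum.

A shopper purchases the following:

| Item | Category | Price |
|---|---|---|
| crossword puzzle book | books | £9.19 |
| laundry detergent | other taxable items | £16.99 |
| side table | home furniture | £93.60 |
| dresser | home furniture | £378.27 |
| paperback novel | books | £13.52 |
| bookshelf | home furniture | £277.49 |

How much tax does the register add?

Crossword puzzle book £9.19: books → 0% → £0.00
Laundry detergent £16.99: other taxable items → 4.5% → £0.76
Side table £93.60: home furniture → 4% → £3.74
Dresser £378.27: home furniture → 4% + 2.5% surcharge = 6.5% → £24.59
Paperback novel £13.52: books → 0% → £0.00
Bookshelf £277.49: home furniture → 4% + 2.5% surcharge = 6.5% → £18.04
Total tax = £0.76 + £3.74 + £24.59 + £18.04 = £47.13

£47.13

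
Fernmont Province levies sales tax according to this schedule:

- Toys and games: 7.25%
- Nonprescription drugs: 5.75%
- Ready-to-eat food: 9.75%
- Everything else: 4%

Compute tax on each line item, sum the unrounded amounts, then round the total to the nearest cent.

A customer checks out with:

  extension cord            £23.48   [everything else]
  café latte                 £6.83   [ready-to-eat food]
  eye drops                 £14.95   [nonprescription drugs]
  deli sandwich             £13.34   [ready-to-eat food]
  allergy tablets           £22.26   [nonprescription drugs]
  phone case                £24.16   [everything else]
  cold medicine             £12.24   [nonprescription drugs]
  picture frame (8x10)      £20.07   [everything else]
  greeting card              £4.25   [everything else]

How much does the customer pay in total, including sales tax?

£149.27

Extension cord £23.48: everything else → 4% → £0.9392
Café latte £6.83: ready-to-eat food → 9.75% → £0.665925
Eye drops £14.95: nonprescription drugs → 5.75% → £0.859625
Deli sandwich £13.34: ready-to-eat food → 9.75% → £1.30065
Allergy tablets £22.26: nonprescription drugs → 5.75% → £1.27995
Phone case £24.16: everything else → 4% → £0.9664
Cold medicine £12.24: nonprescription drugs → 5.75% → £0.7038
Picture frame (8x10) £20.07: everything else → 4% → £0.8028
Greeting card £4.25: everything else → 4% → £0.17
Subtotal = £141.58; unrounded tax = £7.68835 → £7.69; total due = £149.27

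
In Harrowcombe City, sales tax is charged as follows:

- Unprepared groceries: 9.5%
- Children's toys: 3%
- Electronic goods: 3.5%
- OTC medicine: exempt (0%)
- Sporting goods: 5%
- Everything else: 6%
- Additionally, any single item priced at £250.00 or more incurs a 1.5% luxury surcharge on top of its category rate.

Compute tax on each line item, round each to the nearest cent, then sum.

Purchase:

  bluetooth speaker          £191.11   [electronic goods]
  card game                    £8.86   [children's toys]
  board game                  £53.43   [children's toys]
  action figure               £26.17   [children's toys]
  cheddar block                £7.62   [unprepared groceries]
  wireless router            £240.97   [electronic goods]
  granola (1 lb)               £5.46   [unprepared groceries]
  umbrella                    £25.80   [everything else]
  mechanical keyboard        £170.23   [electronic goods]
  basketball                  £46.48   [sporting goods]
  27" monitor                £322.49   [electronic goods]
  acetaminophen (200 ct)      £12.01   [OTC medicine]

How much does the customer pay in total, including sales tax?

Bluetooth speaker £191.11: electronic goods → 3.5% → £6.69
Card game £8.86: children's toys → 3% → £0.27
Board game £53.43: children's toys → 3% → £1.60
Action figure £26.17: children's toys → 3% → £0.79
Cheddar block £7.62: unprepared groceries → 9.5% → £0.72
Wireless router £240.97: electronic goods → 3.5% → £8.43
Granola (1 lb) £5.46: unprepared groceries → 9.5% → £0.52
Umbrella £25.80: everything else → 6% → £1.55
Mechanical keyboard £170.23: electronic goods → 3.5% → £5.96
Basketball £46.48: sporting goods → 5% → £2.32
27" monitor £322.49: electronic goods → 3.5% + 1.5% surcharge = 5% → £16.12
Acetaminophen (200 ct) £12.01: OTC medicine → 0% → £0.00
Subtotal = £1110.63; tax = £44.97; total due = £1155.60

£1155.60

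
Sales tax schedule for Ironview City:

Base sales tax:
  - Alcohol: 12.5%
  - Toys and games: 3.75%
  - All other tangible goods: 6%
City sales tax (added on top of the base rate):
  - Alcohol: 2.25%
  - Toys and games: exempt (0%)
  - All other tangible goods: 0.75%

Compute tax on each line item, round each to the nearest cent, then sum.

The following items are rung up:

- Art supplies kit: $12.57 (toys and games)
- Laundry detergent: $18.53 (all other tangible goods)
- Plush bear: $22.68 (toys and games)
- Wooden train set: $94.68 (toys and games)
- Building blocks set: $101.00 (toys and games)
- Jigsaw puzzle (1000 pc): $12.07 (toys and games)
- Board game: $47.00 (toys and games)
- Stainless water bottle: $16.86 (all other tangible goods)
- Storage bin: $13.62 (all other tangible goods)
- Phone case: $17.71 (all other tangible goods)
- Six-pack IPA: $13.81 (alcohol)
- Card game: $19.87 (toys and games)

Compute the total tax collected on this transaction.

Art supplies kit $12.57: toys and games → 3.75% + 0% city = 3.75% → $0.47
Laundry detergent $18.53: all other tangible goods → 6% + 0.75% city = 6.75% → $1.25
Plush bear $22.68: toys and games → 3.75% + 0% city = 3.75% → $0.85
Wooden train set $94.68: toys and games → 3.75% + 0% city = 3.75% → $3.55
Building blocks set $101.00: toys and games → 3.75% + 0% city = 3.75% → $3.79
Jigsaw puzzle (1000 pc) $12.07: toys and games → 3.75% + 0% city = 3.75% → $0.45
Board game $47.00: toys and games → 3.75% + 0% city = 3.75% → $1.76
Stainless water bottle $16.86: all other tangible goods → 6% + 0.75% city = 6.75% → $1.14
Storage bin $13.62: all other tangible goods → 6% + 0.75% city = 6.75% → $0.92
Phone case $17.71: all other tangible goods → 6% + 0.75% city = 6.75% → $1.20
Six-pack IPA $13.81: alcohol → 12.5% + 2.25% city = 14.75% → $2.04
Card game $19.87: toys and games → 3.75% + 0% city = 3.75% → $0.75
Total tax = $0.47 + $1.25 + $0.85 + $3.55 + $3.79 + $0.45 + $1.76 + $1.14 + $0.92 + $1.20 + $2.04 + $0.75 = $18.17

$18.17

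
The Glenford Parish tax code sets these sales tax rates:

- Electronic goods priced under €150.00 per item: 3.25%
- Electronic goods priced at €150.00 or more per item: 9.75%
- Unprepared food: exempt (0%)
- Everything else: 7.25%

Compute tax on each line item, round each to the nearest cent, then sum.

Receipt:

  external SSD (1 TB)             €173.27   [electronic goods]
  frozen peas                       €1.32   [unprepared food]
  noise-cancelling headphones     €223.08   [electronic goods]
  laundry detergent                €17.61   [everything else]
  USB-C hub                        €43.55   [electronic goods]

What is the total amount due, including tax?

External SSD (1 TB) €173.27: electronic goods, €150.00 or more → 9.75% → €16.89
Frozen peas €1.32: unprepared food → 0% → €0.00
Noise-cancelling headphones €223.08: electronic goods, €150.00 or more → 9.75% → €21.75
Laundry detergent €17.61: everything else → 7.25% → €1.28
USB-C hub €43.55: electronic goods, under €150.00 → 3.25% → €1.42
Subtotal = €458.83; tax = €41.34; total due = €500.17

€500.17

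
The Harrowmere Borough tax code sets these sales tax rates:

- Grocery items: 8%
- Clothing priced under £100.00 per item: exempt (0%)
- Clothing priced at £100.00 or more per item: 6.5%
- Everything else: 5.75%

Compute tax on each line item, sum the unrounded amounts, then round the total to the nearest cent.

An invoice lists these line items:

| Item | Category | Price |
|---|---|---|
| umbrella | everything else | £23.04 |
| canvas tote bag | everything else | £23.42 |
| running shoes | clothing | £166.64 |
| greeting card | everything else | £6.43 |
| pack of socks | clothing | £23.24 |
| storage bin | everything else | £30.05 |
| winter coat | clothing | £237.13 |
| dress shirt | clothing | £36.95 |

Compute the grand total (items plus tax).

Umbrella £23.04: everything else → 5.75% → £1.3248
Canvas tote bag £23.42: everything else → 5.75% → £1.34665
Running shoes £166.64: clothing, £100.00 or more → 6.5% → £10.8316
Greeting card £6.43: everything else → 5.75% → £0.369725
Pack of socks £23.24: clothing, under £100.00 → 0% → £0.00
Storage bin £30.05: everything else → 5.75% → £1.727875
Winter coat £237.13: clothing, £100.00 or more → 6.5% → £15.41345
Dress shirt £36.95: clothing, under £100.00 → 0% → £0.00
Subtotal = £546.90; unrounded tax = £31.0141 → £31.01; total due = £577.91

£577.91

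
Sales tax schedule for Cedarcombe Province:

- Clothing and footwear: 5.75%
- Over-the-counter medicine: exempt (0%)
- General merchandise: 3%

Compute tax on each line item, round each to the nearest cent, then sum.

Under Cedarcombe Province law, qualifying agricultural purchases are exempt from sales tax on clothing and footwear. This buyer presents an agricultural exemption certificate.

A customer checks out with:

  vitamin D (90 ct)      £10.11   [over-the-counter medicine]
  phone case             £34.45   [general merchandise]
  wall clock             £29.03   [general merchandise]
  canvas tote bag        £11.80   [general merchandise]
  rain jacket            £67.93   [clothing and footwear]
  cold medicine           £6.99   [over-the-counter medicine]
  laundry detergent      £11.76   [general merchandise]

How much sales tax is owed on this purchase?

£2.60

Vitamin D (90 ct) £10.11: over-the-counter medicine → 0% → £0.00
Phone case £34.45: general merchandise → 3% → £1.03
Wall clock £29.03: general merchandise → 3% → £0.87
Canvas tote bag £11.80: general merchandise → 3% → £0.35
Rain jacket £67.93: clothing and footwear, buyer-exempt → 0% → £0.00
Cold medicine £6.99: over-the-counter medicine → 0% → £0.00
Laundry detergent £11.76: general merchandise → 3% → £0.35
Total tax = £1.03 + £0.87 + £0.35 + £0.35 = £2.60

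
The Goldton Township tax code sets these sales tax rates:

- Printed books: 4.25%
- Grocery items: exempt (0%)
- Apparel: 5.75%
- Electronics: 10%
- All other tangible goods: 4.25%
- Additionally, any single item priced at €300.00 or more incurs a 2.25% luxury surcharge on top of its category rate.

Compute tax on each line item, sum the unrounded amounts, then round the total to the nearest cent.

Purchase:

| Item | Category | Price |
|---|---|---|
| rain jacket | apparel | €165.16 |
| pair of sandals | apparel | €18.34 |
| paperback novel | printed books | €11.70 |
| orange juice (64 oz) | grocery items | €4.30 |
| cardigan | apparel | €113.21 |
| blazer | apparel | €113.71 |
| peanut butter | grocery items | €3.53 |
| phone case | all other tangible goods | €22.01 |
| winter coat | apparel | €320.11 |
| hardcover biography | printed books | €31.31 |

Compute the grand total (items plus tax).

Rain jacket €165.16: apparel → 5.75% → €9.4967
Pair of sandals €18.34: apparel → 5.75% → €1.05455
Paperback novel €11.70: printed books → 4.25% → €0.49725
Orange juice (64 oz) €4.30: grocery items → 0% → €0.00
Cardigan €113.21: apparel → 5.75% → €6.509575
Blazer €113.71: apparel → 5.75% → €6.538325
Peanut butter €3.53: grocery items → 0% → €0.00
Phone case €22.01: all other tangible goods → 4.25% → €0.935425
Winter coat €320.11: apparel → 5.75% + 2.25% surcharge = 8% → €25.6088
Hardcover biography €31.31: printed books → 4.25% → €1.330675
Subtotal = €803.38; unrounded tax = €51.9713 → €51.97; total due = €855.35

€855.35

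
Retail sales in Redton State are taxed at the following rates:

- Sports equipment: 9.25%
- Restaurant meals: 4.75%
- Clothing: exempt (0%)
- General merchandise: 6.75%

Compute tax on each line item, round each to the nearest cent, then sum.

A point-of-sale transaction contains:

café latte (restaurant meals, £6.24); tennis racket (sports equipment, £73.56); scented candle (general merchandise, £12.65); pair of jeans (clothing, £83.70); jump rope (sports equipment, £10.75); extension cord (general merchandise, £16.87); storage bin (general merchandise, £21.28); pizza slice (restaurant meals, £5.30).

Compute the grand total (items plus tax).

£242.12

Café latte £6.24: restaurant meals → 4.75% → £0.30
Tennis racket £73.56: sports equipment → 9.25% → £6.80
Scented candle £12.65: general merchandise → 6.75% → £0.85
Pair of jeans £83.70: clothing → 0% → £0.00
Jump rope £10.75: sports equipment → 9.25% → £0.99
Extension cord £16.87: general merchandise → 6.75% → £1.14
Storage bin £21.28: general merchandise → 6.75% → £1.44
Pizza slice £5.30: restaurant meals → 4.75% → £0.25
Subtotal = £230.35; tax = £11.77; total due = £242.12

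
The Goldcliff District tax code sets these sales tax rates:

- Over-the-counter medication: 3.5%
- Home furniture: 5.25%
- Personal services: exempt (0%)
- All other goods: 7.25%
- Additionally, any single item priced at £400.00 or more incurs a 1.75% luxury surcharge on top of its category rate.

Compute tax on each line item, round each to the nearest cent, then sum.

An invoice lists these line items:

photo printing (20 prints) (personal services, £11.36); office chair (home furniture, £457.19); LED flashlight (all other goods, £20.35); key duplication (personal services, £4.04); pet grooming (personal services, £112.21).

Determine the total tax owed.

Photo printing (20 prints) £11.36: personal services → 0% → £0.00
Office chair £457.19: home furniture → 5.25% + 1.75% surcharge = 7% → £32.00
LED flashlight £20.35: all other goods → 7.25% → £1.48
Key duplication £4.04: personal services → 0% → £0.00
Pet grooming £112.21: personal services → 0% → £0.00
Total tax = £32.00 + £1.48 = £33.48

£33.48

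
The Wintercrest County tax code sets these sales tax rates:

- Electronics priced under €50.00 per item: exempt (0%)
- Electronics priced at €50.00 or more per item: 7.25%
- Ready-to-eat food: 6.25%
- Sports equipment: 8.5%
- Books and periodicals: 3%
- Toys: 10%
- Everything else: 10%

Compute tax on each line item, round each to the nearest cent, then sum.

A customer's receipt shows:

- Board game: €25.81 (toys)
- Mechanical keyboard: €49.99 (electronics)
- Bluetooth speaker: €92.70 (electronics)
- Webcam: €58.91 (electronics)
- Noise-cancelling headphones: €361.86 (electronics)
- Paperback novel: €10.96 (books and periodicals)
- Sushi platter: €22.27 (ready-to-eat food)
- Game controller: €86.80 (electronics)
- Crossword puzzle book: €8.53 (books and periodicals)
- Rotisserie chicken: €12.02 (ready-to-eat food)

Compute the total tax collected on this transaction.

Board game €25.81: toys → 10% → €2.58
Mechanical keyboard €49.99: electronics, under €50.00 → 0% → €0.00
Bluetooth speaker €92.70: electronics, €50.00 or more → 7.25% → €6.72
Webcam €58.91: electronics, €50.00 or more → 7.25% → €4.27
Noise-cancelling headphones €361.86: electronics, €50.00 or more → 7.25% → €26.23
Paperback novel €10.96: books and periodicals → 3% → €0.33
Sushi platter €22.27: ready-to-eat food → 6.25% → €1.39
Game controller €86.80: electronics, €50.00 or more → 7.25% → €6.29
Crossword puzzle book €8.53: books and periodicals → 3% → €0.26
Rotisserie chicken €12.02: ready-to-eat food → 6.25% → €0.75
Total tax = €2.58 + €6.72 + €4.27 + €26.23 + €0.33 + €1.39 + €6.29 + €0.26 + €0.75 = €48.82

€48.82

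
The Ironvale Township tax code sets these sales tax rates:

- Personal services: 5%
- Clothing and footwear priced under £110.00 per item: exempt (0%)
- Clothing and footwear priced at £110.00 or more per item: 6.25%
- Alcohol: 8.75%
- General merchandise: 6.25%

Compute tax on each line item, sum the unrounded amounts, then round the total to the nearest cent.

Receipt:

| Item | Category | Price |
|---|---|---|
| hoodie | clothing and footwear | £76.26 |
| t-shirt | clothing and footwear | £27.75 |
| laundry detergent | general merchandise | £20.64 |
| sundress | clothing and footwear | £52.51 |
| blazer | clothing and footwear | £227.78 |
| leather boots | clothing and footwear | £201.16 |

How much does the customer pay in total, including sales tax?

£634.20

Hoodie £76.26: clothing and footwear, under £110.00 → 0% → £0.00
T-shirt £27.75: clothing and footwear, under £110.00 → 0% → £0.00
Laundry detergent £20.64: general merchandise → 6.25% → £1.29
Sundress £52.51: clothing and footwear, under £110.00 → 0% → £0.00
Blazer £227.78: clothing and footwear, £110.00 or more → 6.25% → £14.23625
Leather boots £201.16: clothing and footwear, £110.00 or more → 6.25% → £12.5725
Subtotal = £606.10; unrounded tax = £28.09875 → £28.10; total due = £634.20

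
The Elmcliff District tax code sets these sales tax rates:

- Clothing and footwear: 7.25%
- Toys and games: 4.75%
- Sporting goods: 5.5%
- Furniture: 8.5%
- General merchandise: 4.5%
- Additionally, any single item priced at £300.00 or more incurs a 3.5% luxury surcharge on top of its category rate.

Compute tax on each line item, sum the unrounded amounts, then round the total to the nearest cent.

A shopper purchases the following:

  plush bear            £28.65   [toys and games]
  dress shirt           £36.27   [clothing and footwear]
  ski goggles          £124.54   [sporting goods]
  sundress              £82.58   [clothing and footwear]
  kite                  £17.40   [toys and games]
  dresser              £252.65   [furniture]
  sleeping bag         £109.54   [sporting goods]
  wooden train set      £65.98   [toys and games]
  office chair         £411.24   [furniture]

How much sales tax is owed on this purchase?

£97.64

Plush bear £28.65: toys and games → 4.75% → £1.360875
Dress shirt £36.27: clothing and footwear → 7.25% → £2.629575
Ski goggles £124.54: sporting goods → 5.5% → £6.8497
Sundress £82.58: clothing and footwear → 7.25% → £5.98705
Kite £17.40: toys and games → 4.75% → £0.8265
Dresser £252.65: furniture → 8.5% → £21.47525
Sleeping bag £109.54: sporting goods → 5.5% → £6.0247
Wooden train set £65.98: toys and games → 4.75% → £3.13405
Office chair £411.24: furniture → 8.5% + 3.5% surcharge = 12% → £49.3488
Unrounded tax sum = £97.6365 → £97.64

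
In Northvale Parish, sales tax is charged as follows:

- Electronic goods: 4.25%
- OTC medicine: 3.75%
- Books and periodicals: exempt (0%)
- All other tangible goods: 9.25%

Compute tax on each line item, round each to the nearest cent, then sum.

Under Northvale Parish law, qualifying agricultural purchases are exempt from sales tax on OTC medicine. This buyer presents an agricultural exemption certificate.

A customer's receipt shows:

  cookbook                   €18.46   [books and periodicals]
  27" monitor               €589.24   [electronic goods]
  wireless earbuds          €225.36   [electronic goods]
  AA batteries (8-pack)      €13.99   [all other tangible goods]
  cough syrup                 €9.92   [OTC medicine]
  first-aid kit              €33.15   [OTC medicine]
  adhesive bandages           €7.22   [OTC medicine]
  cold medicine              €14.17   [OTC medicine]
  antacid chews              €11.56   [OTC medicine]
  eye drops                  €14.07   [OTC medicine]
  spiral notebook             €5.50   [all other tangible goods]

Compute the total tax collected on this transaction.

€36.42

Cookbook €18.46: books and periodicals → 0% → €0.00
27" monitor €589.24: electronic goods → 4.25% → €25.04
Wireless earbuds €225.36: electronic goods → 4.25% → €9.58
AA batteries (8-pack) €13.99: all other tangible goods → 9.25% → €1.29
Cough syrup €9.92: OTC medicine, buyer-exempt → 0% → €0.00
First-aid kit €33.15: OTC medicine, buyer-exempt → 0% → €0.00
Adhesive bandages €7.22: OTC medicine, buyer-exempt → 0% → €0.00
Cold medicine €14.17: OTC medicine, buyer-exempt → 0% → €0.00
Antacid chews €11.56: OTC medicine, buyer-exempt → 0% → €0.00
Eye drops €14.07: OTC medicine, buyer-exempt → 0% → €0.00
Spiral notebook €5.50: all other tangible goods → 9.25% → €0.51
Total tax = €25.04 + €9.58 + €1.29 + €0.51 = €36.42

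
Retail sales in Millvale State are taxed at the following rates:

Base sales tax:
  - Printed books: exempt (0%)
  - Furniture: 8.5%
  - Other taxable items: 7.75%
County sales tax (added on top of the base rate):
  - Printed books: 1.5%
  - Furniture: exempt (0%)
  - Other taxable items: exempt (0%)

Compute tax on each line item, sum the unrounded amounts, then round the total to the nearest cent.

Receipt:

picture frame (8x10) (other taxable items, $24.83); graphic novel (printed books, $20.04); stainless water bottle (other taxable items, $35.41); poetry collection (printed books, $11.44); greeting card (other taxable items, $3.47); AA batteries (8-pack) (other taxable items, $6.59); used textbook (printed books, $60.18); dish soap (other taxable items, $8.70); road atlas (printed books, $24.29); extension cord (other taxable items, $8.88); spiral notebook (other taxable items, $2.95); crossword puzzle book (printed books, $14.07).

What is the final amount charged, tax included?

Picture frame (8x10) $24.83: other taxable items → 7.75% + 0% county = 7.75% → $1.924325
Graphic novel $20.04: printed books → 0% + 1.5% county = 1.5% → $0.3006
Stainless water bottle $35.41: other taxable items → 7.75% + 0% county = 7.75% → $2.744275
Poetry collection $11.44: printed books → 0% + 1.5% county = 1.5% → $0.1716
Greeting card $3.47: other taxable items → 7.75% + 0% county = 7.75% → $0.268925
AA batteries (8-pack) $6.59: other taxable items → 7.75% + 0% county = 7.75% → $0.510725
Used textbook $60.18: printed books → 0% + 1.5% county = 1.5% → $0.9027
Dish soap $8.70: other taxable items → 7.75% + 0% county = 7.75% → $0.67425
Road atlas $24.29: printed books → 0% + 1.5% county = 1.5% → $0.36435
Extension cord $8.88: other taxable items → 7.75% + 0% county = 7.75% → $0.6882
Spiral notebook $2.95: other taxable items → 7.75% + 0% county = 7.75% → $0.228625
Crossword puzzle book $14.07: printed books → 0% + 1.5% county = 1.5% → $0.21105
Subtotal = $220.85; unrounded tax = $8.989625 → $8.99; total due = $229.84

$229.84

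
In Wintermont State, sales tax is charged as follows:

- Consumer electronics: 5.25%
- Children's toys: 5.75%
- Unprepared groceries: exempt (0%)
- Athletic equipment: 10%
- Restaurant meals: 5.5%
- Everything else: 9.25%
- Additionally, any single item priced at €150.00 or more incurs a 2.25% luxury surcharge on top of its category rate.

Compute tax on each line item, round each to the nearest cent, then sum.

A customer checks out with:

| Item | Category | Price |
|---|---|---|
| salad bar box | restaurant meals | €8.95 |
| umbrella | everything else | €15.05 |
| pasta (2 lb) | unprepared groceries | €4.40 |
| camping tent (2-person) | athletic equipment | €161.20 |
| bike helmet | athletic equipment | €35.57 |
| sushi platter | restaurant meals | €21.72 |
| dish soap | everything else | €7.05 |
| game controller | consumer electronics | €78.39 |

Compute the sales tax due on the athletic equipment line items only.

Camping tent (2-person) €161.20: athletic equipment → 10% + 2.25% surcharge = 12.25% → €19.75
Bike helmet €35.57: athletic equipment → 10% → €3.56
Tax on athletic equipment = €19.75 + €3.56 = €23.31

€23.31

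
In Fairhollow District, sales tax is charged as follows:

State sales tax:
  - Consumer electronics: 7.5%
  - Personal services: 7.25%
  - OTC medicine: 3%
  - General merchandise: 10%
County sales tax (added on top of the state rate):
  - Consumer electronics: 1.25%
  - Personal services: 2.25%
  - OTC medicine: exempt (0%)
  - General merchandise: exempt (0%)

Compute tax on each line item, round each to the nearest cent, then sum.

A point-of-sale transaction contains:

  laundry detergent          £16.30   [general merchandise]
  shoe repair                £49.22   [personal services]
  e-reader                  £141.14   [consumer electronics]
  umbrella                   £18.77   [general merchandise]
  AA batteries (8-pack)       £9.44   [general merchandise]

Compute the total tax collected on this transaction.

£21.48

Laundry detergent £16.30: general merchandise → 10% + 0% county = 10% → £1.63
Shoe repair £49.22: personal services → 7.25% + 2.25% county = 9.5% → £4.68
E-reader £141.14: consumer electronics → 7.5% + 1.25% county = 8.75% → £12.35
Umbrella £18.77: general merchandise → 10% + 0% county = 10% → £1.88
AA batteries (8-pack) £9.44: general merchandise → 10% + 0% county = 10% → £0.94
Total tax = £1.63 + £4.68 + £12.35 + £1.88 + £0.94 = £21.48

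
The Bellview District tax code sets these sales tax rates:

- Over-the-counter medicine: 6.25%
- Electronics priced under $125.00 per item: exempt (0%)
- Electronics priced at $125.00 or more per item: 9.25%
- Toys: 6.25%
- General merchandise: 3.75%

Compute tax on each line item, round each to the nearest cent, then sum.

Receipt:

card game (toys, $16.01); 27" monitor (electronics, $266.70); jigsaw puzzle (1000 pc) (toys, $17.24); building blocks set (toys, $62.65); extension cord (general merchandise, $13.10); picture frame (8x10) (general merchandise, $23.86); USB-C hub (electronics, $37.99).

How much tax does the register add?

Card game $16.01: toys → 6.25% → $1.00
27" monitor $266.70: electronics, $125.00 or more → 9.25% → $24.67
Jigsaw puzzle (1000 pc) $17.24: toys → 6.25% → $1.08
Building blocks set $62.65: toys → 6.25% → $3.92
Extension cord $13.10: general merchandise → 3.75% → $0.49
Picture frame (8x10) $23.86: general merchandise → 3.75% → $0.89
USB-C hub $37.99: electronics, under $125.00 → 0% → $0.00
Total tax = $1.00 + $24.67 + $1.08 + $3.92 + $0.49 + $0.89 = $32.05

$32.05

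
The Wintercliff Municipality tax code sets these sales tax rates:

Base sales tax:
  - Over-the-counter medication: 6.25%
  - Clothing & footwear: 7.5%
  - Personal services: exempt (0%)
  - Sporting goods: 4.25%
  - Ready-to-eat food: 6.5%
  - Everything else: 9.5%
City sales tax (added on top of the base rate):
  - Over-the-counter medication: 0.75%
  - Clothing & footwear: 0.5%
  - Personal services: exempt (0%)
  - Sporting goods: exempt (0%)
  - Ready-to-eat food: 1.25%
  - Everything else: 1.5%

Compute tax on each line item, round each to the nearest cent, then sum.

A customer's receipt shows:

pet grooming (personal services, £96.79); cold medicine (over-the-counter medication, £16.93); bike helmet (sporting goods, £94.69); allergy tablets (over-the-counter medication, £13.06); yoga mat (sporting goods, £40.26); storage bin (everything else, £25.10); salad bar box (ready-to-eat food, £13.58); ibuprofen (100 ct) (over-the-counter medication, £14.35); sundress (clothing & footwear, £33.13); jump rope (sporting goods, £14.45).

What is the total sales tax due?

Pet grooming £96.79: personal services → 0% + 0% city = 0% → £0.00
Cold medicine £16.93: over-the-counter medication → 6.25% + 0.75% city = 7% → £1.19
Bike helmet £94.69: sporting goods → 4.25% + 0% city = 4.25% → £4.02
Allergy tablets £13.06: over-the-counter medication → 6.25% + 0.75% city = 7% → £0.91
Yoga mat £40.26: sporting goods → 4.25% + 0% city = 4.25% → £1.71
Storage bin £25.10: everything else → 9.5% + 1.5% city = 11% → £2.76
Salad bar box £13.58: ready-to-eat food → 6.5% + 1.25% city = 7.75% → £1.05
Ibuprofen (100 ct) £14.35: over-the-counter medication → 6.25% + 0.75% city = 7% → £1.00
Sundress £33.13: clothing & footwear → 7.5% + 0.5% city = 8% → £2.65
Jump rope £14.45: sporting goods → 4.25% + 0% city = 4.25% → £0.61
Total tax = £1.19 + £4.02 + £0.91 + £1.71 + £2.76 + £1.05 + £1.00 + £2.65 + £0.61 = £15.90

£15.90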